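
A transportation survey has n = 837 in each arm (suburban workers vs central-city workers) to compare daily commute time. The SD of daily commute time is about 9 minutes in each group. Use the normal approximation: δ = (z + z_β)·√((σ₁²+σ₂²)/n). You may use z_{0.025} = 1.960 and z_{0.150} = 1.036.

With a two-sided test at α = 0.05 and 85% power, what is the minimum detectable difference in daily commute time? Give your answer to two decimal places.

Minimum detectable difference ≈ 1.32 minutes

δ = (z_{α/2} + z_β) · √((σ₁²+σ₂²)/n)
  = (1.960 + 1.036) · √(162/837)
  = 2.996 · √0.19355
  = 2.996 · 0.4399
  = 1.3181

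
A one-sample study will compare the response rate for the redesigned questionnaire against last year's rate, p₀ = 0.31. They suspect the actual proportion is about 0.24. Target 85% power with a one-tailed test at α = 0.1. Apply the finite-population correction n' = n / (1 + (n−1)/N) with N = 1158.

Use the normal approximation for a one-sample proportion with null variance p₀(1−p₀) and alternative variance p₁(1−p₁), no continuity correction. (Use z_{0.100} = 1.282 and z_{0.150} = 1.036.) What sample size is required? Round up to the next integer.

n = 185

n = [z_α·√(p₀q₀) + z_β·√(p₁q₁)]² / (p₁ − p₀)²
  = [1.282·√(0.31·0.69) + 1.036·√(0.24·0.76)]² / (-0.07)²
  = [1.282·0.4625 + 1.036·0.4271]² / 0.0049
  = [1.0354]² / 0.0049
  = 218.78
Finite-population correction (N = 1158): 218.78 / (1 + (218.78 − 1)/1158) = 184.14.
Round up → n = 185.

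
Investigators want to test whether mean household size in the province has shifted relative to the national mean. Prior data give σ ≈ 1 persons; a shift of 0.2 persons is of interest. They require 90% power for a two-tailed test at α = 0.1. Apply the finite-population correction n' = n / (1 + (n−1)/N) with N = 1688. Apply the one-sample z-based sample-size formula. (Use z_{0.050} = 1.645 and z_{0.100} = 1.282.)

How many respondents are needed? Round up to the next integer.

n = 191

n = (z_{α/2} + z_β)² · σ² / δ²
  = (1.645 + 1.282)² · 1² / 0.2²
  = 8.5673 · 1 / 0.04
  = 214.18
Finite-population correction (N = 1688): 214.18 / (1 + (214.18 − 1)/1688) = 190.17.
Round up → n = 191.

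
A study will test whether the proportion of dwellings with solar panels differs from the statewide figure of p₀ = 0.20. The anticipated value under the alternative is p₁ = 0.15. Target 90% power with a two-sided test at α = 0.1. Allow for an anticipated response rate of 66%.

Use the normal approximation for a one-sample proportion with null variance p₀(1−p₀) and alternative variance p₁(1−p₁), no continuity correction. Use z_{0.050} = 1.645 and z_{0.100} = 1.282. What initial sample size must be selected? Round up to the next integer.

n = [z_{α/2}·√(p₀q₀) + z_β·√(p₁q₁)]² / (p₁ − p₀)²
  = [1.645·√(0.20·0.80) + 1.282·√(0.15·0.85)]² / (-0.05)²
  = [1.645·0.4000 + 1.282·0.3571]² / 0.0025
  = [1.1158]² / 0.0025
  = 497.97
Adjust for 66% response: 497.97 / 0.66 = 754.50.
Round up → n = 755.

n = 755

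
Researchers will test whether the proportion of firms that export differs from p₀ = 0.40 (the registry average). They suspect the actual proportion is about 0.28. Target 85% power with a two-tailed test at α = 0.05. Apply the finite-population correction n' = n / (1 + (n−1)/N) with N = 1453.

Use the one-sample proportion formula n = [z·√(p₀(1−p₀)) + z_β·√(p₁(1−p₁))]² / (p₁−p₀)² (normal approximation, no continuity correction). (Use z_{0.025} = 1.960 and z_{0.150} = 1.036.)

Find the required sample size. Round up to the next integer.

n = 129

n = [z_{α/2}·√(p₀q₀) + z_β·√(p₁q₁)]² / (p₁ − p₀)²
  = [1.960·√(0.40·0.60) + 1.036·√(0.28·0.72)]² / (-0.12)²
  = [1.960·0.4899 + 1.036·0.4490]² / 0.0144
  = [1.4254]² / 0.0144
  = 141.09
Finite-population correction (N = 1453): 141.09 / (1 + (141.09 − 1)/1453) = 128.68.
Round up → n = 129.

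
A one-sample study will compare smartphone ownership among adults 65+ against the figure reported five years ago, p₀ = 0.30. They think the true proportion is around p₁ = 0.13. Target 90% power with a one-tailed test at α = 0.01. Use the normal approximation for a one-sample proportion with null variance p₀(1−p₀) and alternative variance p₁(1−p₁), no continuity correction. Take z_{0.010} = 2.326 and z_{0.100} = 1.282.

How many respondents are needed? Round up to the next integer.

n = [z_α·√(p₀q₀) + z_β·√(p₁q₁)]² / (p₁ − p₀)²
  = [2.326·√(0.30·0.70) + 1.282·√(0.13·0.87)]² / (-0.17)²
  = [2.326·0.4583 + 1.282·0.3363]² / 0.0289
  = [1.4970]² / 0.0289
  = 77.55
Round up → n = 78.

n = 78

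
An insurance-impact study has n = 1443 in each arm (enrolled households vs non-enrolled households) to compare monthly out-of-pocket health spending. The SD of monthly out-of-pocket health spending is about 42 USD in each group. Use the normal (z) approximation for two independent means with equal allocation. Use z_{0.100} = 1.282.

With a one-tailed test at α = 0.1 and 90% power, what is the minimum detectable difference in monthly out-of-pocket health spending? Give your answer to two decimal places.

Minimum detectable difference ≈ 4.01 USD

δ = (z_α + z_β) · √((σ₁²+σ₂²)/n)
  = (1.282 + 1.282) · √(3528/1443)
  = 2.564 · √2.4449
  = 2.564 · 1.5636
  = 4.0091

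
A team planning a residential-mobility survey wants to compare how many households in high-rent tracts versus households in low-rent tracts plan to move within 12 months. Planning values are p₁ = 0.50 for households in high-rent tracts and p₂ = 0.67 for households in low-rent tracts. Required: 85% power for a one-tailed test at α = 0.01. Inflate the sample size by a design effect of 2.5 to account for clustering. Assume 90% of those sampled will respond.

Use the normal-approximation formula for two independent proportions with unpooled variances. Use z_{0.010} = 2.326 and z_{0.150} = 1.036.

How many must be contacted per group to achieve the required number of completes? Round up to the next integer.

n = 512 per group

n = (z_α + z_β)² · [p₁(1−p₁) + p₂(1−p₂)] / (p₁ − p₂)²
  = (2.326 + 1.036)² · (0.50·0.50 + 0.67·0.33) / (-0.17)²
  = (3.362)² · (0.2500 + 0.2211) / 0.0289
  = 11.3030 · 0.4711 / 0.0289
  = 184.25
Design effect: 2.5 × 184.25 = 460.63.
Adjust for 90% response: 460.63 / 0.90 = 511.81.
Round up → n = 512 per group.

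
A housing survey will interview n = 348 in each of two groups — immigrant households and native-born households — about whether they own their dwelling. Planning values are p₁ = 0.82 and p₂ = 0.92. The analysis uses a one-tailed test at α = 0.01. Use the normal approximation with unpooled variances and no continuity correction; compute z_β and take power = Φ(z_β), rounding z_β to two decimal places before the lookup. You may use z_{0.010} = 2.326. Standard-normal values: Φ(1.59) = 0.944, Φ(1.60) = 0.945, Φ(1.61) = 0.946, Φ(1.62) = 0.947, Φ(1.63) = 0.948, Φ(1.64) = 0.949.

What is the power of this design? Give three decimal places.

z_β = |p₁−p₂|·√(n/[p₁q₁+p₂q₂]) − z_α
    = 0.10 · √(348/0.2212) − 2.326
    = 0.10 · 39.6641 − 2.326
    = 3.9664 − 2.326 = 1.6404 → 1.64
Power = Φ(1.64) = 0.949.

Power ≈ 0.949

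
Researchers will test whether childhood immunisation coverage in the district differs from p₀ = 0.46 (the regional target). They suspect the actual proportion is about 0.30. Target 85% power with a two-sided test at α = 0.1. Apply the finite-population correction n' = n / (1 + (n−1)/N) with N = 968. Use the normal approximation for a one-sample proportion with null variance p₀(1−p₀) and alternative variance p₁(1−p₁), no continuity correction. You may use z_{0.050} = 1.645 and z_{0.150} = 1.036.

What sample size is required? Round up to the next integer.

n = [z_{α/2}·√(p₀q₀) + z_β·√(p₁q₁)]² / (p₁ − p₀)²
  = [1.645·√(0.46·0.54) + 1.036·√(0.30·0.70)]² / (-0.16)²
  = [1.645·0.4984 + 1.036·0.4583]² / 0.0256
  = [1.2946]² / 0.0256
  = 65.47
Finite-population correction (N = 968): 65.47 / (1 + (65.47 − 1)/968) = 61.38.
Round up → n = 62.

n = 62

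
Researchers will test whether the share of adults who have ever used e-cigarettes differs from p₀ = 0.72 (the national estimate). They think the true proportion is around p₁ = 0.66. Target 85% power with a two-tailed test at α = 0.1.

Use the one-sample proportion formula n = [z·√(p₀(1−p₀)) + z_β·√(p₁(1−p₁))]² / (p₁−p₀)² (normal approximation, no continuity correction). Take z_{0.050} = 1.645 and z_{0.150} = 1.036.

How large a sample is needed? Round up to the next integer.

n = [z_{α/2}·√(p₀q₀) + z_β·√(p₁q₁)]² / (p₁ − p₀)²
  = [1.645·√(0.72·0.28) + 1.036·√(0.66·0.34)]² / (-0.06)²
  = [1.645·0.4490 + 1.036·0.4737]² / 0.0036
  = [1.2294]² / 0.0036
  = 419.82
Round up → n = 420.

n = 420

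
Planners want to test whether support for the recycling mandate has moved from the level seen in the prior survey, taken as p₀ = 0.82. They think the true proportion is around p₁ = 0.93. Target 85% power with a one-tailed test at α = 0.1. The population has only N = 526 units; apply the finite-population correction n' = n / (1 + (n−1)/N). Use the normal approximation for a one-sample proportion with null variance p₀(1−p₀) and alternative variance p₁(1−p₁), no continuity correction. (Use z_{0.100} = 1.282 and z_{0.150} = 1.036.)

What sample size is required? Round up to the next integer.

n = 44

n = [z_α·√(p₀q₀) + z_β·√(p₁q₁)]² / (p₁ − p₀)²
  = [1.282·√(0.82·0.18) + 1.036·√(0.93·0.07)]² / (0.11)²
  = [1.282·0.3842 + 1.036·0.2551]² / 0.0121
  = [0.7569]² / 0.0121
  = 47.34
Finite-population correction (N = 526): 47.34 / (1 + (47.34 − 1)/526) = 43.51.
Round up → n = 44.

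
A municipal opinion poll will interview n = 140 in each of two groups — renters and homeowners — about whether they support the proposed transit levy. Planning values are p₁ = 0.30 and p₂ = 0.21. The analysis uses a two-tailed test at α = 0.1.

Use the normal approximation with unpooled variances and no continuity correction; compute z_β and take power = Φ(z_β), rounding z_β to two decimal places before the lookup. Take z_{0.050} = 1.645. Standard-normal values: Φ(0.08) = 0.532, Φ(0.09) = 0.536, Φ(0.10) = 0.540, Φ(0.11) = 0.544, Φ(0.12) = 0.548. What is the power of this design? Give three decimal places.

Power ≈ 0.536

z_β = |p₁−p₂|·√(n/[p₁q₁+p₂q₂]) − z_{α/2}
    = 0.09 · √(140/0.3759) − 1.645
    = 0.09 · 19.2987 − 1.645
    = 1.7369 − 1.645 = 0.0919 → 0.09
Power = Φ(0.09) = 0.536.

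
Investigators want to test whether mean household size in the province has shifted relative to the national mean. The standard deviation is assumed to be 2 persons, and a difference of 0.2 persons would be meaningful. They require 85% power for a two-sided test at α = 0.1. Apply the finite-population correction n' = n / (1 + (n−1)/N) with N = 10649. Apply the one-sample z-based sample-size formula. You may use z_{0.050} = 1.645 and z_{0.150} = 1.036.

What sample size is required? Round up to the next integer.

n = (z_{α/2} + z_β)² · σ² / δ²
  = (1.645 + 1.036)² · 2² / 0.2²
  = 7.1878 · 4 / 0.04
  = 718.78
Finite-population correction (N = 10649): 718.78 / (1 + (718.78 − 1)/10649) = 673.39.
Round up → n = 674.

n = 674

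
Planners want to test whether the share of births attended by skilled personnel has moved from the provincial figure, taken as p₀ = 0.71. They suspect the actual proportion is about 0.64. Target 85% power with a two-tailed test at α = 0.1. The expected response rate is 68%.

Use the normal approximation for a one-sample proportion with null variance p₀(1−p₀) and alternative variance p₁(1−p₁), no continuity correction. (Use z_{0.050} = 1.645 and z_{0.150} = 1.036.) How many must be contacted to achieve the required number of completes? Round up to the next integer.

n = [z_{α/2}·√(p₀q₀) + z_β·√(p₁q₁)]² / (p₁ − p₀)²
  = [1.645·√(0.71·0.29) + 1.036·√(0.64·0.36)]² / (-0.07)²
  = [1.645·0.4538 + 1.036·0.4800]² / 0.0049
  = [1.2437]² / 0.0049
  = 315.68
Adjust for 68% response: 315.68 / 0.68 = 464.24.
Round up → n = 465.

n = 465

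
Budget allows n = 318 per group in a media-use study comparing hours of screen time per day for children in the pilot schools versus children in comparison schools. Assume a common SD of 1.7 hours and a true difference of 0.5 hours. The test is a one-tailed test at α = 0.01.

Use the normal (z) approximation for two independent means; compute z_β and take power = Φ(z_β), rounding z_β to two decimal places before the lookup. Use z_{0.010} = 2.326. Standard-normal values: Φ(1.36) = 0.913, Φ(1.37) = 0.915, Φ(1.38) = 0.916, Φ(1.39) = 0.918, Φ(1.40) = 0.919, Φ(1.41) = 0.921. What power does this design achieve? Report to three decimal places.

z_β = δ·√(n/(σ₁²+σ₂²)) − z_α
    = 0.5 · √(318/5.78) − 2.326
    = 0.5 · 7.41736 − 2.326
    = 3.7087 − 2.326 = 1.3827 → 1.38
Power = Φ(1.38) = 0.916.

Power ≈ 0.916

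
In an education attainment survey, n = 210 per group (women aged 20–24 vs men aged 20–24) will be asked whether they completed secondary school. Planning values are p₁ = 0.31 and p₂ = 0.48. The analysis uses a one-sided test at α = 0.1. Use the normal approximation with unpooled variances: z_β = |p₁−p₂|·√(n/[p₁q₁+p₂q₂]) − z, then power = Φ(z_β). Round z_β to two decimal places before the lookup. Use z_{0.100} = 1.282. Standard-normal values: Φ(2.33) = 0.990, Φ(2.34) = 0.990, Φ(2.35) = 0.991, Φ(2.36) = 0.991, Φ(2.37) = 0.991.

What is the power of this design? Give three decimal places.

Power ≈ 0.990

z_β = |p₁−p₂|·√(n/[p₁q₁+p₂q₂]) − z_α
    = 0.17 · √(210/0.4635) − 1.282
    = 0.17 · 21.2855 − 1.282
    = 3.6185 − 1.282 = 2.3365 → 2.34
Power = Φ(2.34) = 0.990.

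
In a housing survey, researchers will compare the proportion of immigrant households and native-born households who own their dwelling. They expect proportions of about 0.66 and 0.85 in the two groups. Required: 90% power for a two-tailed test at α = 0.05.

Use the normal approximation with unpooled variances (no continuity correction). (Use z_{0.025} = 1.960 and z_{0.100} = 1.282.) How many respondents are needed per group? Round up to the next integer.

n = (z_{α/2} + z_β)² · [p₁(1−p₁) + p₂(1−p₂)] / (p₁ − p₂)²
  = (1.960 + 1.282)² · (0.66·0.34 + 0.85·0.15) / (-0.19)²
  = (3.242)² · (0.2244 + 0.1275) / 0.0361
  = 10.5106 · 0.3519 / 0.0361
  = 102.46
Round up → n = 103 per group.

n = 103 per group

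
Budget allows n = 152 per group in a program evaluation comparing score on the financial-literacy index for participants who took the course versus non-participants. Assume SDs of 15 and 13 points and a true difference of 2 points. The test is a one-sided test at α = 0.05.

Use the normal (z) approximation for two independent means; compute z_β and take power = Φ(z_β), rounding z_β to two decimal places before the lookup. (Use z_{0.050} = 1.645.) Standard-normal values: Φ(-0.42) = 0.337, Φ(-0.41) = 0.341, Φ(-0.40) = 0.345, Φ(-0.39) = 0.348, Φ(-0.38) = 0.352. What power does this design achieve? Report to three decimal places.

z_β = δ·√(n/(σ₁²+σ₂²)) − z_α
    = 2 · √(152/394) − 1.645
    = 2 · 0.62112 − 1.645
    = 1.2422 − 1.645 = -0.4028 → -0.40
Power = Φ(-0.40) = 0.345.

Power ≈ 0.345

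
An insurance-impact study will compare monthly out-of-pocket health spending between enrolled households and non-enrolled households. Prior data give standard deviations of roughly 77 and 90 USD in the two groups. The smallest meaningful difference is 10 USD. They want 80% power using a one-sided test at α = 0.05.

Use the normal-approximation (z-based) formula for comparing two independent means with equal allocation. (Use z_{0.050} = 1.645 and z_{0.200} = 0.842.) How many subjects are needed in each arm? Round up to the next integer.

n = 868 per group

n = (z_α + z_β)² · (σ₁² + σ₂²) / δ²
  = (1.645 + 0.842)² · (77² + 90² = 14029) / 10²
  = 6.1852 · 14029 / 100
  = 867.72
Round up → n = 868 per group.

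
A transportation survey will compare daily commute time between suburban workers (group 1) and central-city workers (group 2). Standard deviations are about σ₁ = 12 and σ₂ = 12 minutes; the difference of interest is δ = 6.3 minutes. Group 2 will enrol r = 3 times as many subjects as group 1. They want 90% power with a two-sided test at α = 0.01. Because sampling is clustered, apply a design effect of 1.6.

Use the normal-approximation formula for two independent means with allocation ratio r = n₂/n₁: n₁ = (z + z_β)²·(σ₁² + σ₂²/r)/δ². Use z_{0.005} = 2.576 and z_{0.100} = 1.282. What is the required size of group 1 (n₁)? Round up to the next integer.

n₁ = 116

n₁ = (z_{α/2} + z_β)² · (σ₁² + σ₂²/r) / δ²
   = (2.576 + 1.282)² · (12² + 12²/3) / 6.3²
   = 14.8842 · (144 + 48) / 39.69
   = 14.8842 · 192 / 39.69
   = 72.00
Design effect: 1.6 × 72.00 = 115.20.
Round up → n₁ = 116; n₂ = r·n₁ = 3 × 116 = 348.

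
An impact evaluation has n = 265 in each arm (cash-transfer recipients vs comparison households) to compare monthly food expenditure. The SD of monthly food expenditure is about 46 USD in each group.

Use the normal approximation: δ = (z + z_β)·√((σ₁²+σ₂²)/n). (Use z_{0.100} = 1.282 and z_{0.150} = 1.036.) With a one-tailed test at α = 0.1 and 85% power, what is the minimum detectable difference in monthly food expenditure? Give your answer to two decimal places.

Minimum detectable difference ≈ 9.26 USD

δ = (z_α + z_β) · √((σ₁²+σ₂²)/n)
  = (1.282 + 1.036) · √(4232/265)
  = 2.318 · √15.9698
  = 2.318 · 3.9962
  = 9.2632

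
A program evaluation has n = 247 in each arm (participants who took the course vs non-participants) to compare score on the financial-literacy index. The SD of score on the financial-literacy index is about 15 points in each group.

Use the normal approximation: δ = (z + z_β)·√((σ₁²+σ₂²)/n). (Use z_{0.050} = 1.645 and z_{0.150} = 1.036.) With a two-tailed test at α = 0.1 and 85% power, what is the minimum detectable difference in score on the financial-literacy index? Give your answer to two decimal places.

Minimum detectable difference ≈ 3.62 points

δ = (z_{α/2} + z_β) · √((σ₁²+σ₂²)/n)
  = (1.645 + 1.036) · √(450/247)
  = 2.681 · √1.8219
  = 2.681 · 1.3498
  = 3.6187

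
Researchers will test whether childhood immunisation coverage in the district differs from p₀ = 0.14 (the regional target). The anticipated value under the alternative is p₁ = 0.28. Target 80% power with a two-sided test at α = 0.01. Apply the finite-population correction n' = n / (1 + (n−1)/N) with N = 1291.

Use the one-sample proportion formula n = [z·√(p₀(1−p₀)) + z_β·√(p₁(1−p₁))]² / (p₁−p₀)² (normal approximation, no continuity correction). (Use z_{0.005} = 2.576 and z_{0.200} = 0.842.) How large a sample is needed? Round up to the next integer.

n = [z_{α/2}·√(p₀q₀) + z_β·√(p₁q₁)]² / (p₁ − p₀)²
  = [2.576·√(0.14·0.86) + 0.842·√(0.28·0.72)]² / (0.14)²
  = [2.576·0.3470 + 0.842·0.4490]² / 0.0196
  = [1.2719]² / 0.0196
  = 82.54
Finite-population correction (N = 1291): 82.54 / (1 + (82.54 − 1)/1291) = 77.63.
Round up → n = 78.

n = 78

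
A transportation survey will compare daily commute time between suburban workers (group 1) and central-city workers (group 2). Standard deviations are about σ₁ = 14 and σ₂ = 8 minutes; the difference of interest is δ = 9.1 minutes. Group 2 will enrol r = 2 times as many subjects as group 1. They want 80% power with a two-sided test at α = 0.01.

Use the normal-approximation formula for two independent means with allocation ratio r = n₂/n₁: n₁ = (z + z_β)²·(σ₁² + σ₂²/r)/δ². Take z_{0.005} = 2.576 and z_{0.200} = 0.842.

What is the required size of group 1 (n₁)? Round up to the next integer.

n₁ = 33

n₁ = (z_{α/2} + z_β)² · (σ₁² + σ₂²/r) / δ²
   = (2.576 + 0.842)² · (14² + 8²/2) / 9.1²
   = 11.6827 · (196 + 32) / 82.81
   = 11.6827 · 228 / 82.81
   = 32.17
Round up → n₁ = 33; n₂ = r·n₁ = 2 × 33 = 66.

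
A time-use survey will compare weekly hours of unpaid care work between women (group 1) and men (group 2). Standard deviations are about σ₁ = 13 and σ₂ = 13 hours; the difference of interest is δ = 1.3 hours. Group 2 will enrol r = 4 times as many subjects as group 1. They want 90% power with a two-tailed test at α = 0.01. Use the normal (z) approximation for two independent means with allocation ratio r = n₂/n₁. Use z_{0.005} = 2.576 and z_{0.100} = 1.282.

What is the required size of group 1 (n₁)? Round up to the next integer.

n₁ = 1861

n₁ = (z_{α/2} + z_β)² · (σ₁² + σ₂²/r) / δ²
   = (2.576 + 1.282)² · (13² + 13²/4) / 1.3²
   = 14.8842 · (169 + 42.25) / 1.69
   = 14.8842 · 211.25 / 1.69
   = 1860.52
Round up → n₁ = 1861; n₂ = r·n₁ = 4 × 1861 = 7444.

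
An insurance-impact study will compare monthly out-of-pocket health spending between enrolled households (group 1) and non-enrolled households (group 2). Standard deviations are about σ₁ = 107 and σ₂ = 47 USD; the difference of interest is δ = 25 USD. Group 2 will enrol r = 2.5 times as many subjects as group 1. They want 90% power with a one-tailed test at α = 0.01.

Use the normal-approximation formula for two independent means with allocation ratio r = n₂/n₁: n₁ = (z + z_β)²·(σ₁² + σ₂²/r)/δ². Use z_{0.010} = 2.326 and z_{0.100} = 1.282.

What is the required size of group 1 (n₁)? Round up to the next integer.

n₁ = 257

n₁ = (z_α + z_β)² · (σ₁² + σ₂²/r) / δ²
   = (2.326 + 1.282)² · (107² + 47²/2.5) / 25²
   = 13.0177 · (11449 + 883.6) / 625
   = 13.0177 · 12332.6 / 625
   = 256.87
Round up → n₁ = 257; n₂ = r·n₁ = 2.5 × 257 = 643.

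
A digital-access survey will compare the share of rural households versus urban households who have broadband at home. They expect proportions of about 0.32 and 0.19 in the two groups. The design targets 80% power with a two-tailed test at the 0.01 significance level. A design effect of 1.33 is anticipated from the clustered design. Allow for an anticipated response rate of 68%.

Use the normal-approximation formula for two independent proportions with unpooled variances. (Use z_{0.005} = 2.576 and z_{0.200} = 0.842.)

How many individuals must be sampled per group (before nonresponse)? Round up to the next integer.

n = (z_{α/2} + z_β)² · [p₁(1−p₁) + p₂(1−p₂)] / (p₁ − p₂)²
  = (2.576 + 0.842)² · (0.32·0.68 + 0.19·0.81) / (0.13)²
  = (3.418)² · (0.2176 + 0.1539) / 0.0169
  = 11.6827 · 0.3715 / 0.0169
  = 256.81
Design effect: 1.33 × 256.81 = 341.56.
Adjust for 68% response: 341.56 / 0.68 = 502.30.
Round up → n = 503 per group.

n = 503 per group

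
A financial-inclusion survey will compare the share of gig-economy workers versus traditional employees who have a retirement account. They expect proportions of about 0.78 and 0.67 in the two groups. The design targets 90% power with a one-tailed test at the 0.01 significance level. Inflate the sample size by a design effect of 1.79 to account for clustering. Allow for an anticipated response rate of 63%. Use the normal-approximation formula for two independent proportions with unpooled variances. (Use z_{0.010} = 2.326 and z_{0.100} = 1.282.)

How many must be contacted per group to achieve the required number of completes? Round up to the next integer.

n = 1201 per group

n = (z_α + z_β)² · [p₁(1−p₁) + p₂(1−p₂)] / (p₁ − p₂)²
  = (2.326 + 1.282)² · (0.78·0.22 + 0.67·0.33) / (0.11)²
  = (3.608)² · (0.1716 + 0.2211) / 0.0121
  = 13.0177 · 0.3927 / 0.0121
  = 422.48
Design effect: 1.79 × 422.48 = 756.24.
Adjust for 63% response: 756.24 / 0.63 = 1200.39.
Round up → n = 1201 per group.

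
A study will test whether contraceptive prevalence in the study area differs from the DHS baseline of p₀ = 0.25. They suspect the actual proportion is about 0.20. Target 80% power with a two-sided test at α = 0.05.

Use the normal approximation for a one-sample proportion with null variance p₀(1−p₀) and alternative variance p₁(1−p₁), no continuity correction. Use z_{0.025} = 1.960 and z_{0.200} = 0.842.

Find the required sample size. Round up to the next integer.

n = 563

n = [z_{α/2}·√(p₀q₀) + z_β·√(p₁q₁)]² / (p₁ − p₀)²
  = [1.960·√(0.25·0.75) + 0.842·√(0.20·0.80)]² / (-0.05)²
  = [1.960·0.4330 + 0.842·0.4000]² / 0.0025
  = [1.1855]² / 0.0025
  = 562.17
Round up → n = 563.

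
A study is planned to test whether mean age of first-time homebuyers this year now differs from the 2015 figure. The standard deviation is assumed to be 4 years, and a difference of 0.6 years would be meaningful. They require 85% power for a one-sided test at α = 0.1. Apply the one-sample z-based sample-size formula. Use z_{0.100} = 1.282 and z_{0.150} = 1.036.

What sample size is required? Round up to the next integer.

n = (z_α + z_β)² · σ² / δ²
  = (1.282 + 1.036)² · 4² / 0.6²
  = 5.3731 · 16 / 0.36
  = 238.81
Round up → n = 239.

n = 239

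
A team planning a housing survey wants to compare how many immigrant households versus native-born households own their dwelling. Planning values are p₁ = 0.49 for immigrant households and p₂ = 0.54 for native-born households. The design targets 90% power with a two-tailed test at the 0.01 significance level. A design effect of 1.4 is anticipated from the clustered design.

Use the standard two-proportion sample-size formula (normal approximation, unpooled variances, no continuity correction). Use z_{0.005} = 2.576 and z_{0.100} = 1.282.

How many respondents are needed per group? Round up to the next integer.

n = (z_{α/2} + z_β)² · [p₁(1−p₁) + p₂(1−p₂)] / (p₁ − p₂)²
  = (2.576 + 1.282)² · (0.49·0.51 + 0.54·0.46) / (-0.05)²
  = (3.858)² · (0.2499 + 0.2484) / 0.0025
  = 14.8842 · 0.4983 / 0.0025
  = 2966.71
Design effect: 1.4 × 2966.71 = 4153.40.
Round up → n = 4154 per group.

n = 4154 per group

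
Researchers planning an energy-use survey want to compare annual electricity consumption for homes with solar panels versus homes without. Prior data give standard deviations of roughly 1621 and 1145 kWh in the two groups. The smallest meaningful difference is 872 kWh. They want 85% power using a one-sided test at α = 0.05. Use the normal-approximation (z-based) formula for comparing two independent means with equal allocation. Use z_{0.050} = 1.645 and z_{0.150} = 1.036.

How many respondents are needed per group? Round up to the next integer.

n = (z_α + z_β)² · (σ₁² + σ₂²) / δ²
  = (1.645 + 1.036)² · (1621² + 1145² = 3938666) / 872²
  = 7.1878 · 3938666 / 760384
  = 37.23
Round up → n = 38 per group.

n = 38 per group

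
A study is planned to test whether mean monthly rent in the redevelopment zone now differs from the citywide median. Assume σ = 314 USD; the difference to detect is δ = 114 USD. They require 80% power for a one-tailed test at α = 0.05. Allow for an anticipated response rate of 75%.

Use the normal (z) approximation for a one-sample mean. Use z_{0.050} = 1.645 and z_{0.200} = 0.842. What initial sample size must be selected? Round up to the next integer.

n = 63

n = (z_α + z_β)² · σ² / δ²
  = (1.645 + 0.842)² · 314² / 114²
  = 6.1852 · 98596 / 12996
  = 46.92
Adjust for 75% response: 46.92 / 0.75 = 62.57.
Round up → n = 63.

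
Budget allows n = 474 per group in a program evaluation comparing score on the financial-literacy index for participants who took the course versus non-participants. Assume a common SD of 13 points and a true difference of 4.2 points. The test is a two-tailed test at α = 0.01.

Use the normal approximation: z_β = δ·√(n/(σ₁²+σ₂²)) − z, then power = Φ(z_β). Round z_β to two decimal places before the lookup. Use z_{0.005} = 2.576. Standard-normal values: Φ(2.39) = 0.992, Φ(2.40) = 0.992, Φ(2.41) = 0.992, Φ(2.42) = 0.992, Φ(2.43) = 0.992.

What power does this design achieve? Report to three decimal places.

z_β = δ·√(n/(σ₁²+σ₂²)) − z_{α/2}
    = 4.2 · √(474/338) − 2.576
    = 4.2 · 1.18422 − 2.576
    = 4.9737 − 2.576 = 2.3977 → 2.40
Power = Φ(2.40) = 0.992.

Power ≈ 0.992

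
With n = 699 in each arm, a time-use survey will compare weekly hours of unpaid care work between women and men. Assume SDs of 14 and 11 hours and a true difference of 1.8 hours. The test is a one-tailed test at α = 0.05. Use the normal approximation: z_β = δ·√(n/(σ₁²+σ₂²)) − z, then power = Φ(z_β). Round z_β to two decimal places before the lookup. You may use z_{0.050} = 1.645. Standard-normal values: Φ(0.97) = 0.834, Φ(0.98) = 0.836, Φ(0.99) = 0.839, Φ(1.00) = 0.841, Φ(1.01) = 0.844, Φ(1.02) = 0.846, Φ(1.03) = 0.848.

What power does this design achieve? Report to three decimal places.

z_β = δ·√(n/(σ₁²+σ₂²)) − z_α
    = 1.8 · √(699/317) − 1.645
    = 1.8 · 1.48494 − 1.645
    = 2.6729 − 1.645 = 1.0279 → 1.03
Power = Φ(1.03) = 0.848.

Power ≈ 0.848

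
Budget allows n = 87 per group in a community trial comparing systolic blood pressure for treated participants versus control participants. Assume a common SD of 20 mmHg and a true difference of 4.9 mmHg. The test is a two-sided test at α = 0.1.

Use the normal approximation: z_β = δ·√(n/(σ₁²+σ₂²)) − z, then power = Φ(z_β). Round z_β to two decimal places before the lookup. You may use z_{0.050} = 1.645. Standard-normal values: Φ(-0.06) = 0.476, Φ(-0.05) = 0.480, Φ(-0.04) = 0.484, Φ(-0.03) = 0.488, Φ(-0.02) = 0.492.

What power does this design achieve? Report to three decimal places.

Power ≈ 0.488

z_β = δ·√(n/(σ₁²+σ₂²)) − z_{α/2}
    = 4.9 · √(87/800) − 1.645
    = 4.9 · 0.32977 − 1.645
    = 1.6159 − 1.645 = -0.0291 → -0.03
Power = Φ(-0.03) = 0.488.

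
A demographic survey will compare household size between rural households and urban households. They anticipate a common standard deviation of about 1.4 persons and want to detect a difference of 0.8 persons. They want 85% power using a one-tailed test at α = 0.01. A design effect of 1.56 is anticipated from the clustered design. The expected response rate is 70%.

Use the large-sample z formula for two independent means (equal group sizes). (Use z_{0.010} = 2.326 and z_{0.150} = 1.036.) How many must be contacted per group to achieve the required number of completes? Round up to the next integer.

n = 155 per group

n = (z_α + z_β)² · (σ₁² + σ₂²) / δ²
  = (2.326 + 1.036)² · (2·1.4² = 3.92) / 0.8²
  = 11.3030 · 3.92 / 0.64
  = 69.23
Design effect: 1.56 × 69.23 = 108.00.
Adjust for 70% response: 108.00 / 0.70 = 154.29.
Round up → n = 155 per group.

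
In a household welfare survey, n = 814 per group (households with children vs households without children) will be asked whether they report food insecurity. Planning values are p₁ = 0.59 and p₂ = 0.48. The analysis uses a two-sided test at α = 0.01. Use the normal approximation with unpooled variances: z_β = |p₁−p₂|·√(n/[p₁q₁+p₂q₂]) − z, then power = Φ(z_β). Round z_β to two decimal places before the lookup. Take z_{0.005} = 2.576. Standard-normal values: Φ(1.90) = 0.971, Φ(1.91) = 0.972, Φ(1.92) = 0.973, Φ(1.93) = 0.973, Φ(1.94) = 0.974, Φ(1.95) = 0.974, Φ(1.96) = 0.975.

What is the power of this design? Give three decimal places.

Power ≈ 0.971

z_β = |p₁−p₂|·√(n/[p₁q₁+p₂q₂]) − z_{α/2}
    = 0.11 · √(814/0.4915) − 2.576
    = 0.11 · 40.6959 − 2.576
    = 4.4765 − 2.576 = 1.9005 → 1.90
Power = Φ(1.90) = 0.971.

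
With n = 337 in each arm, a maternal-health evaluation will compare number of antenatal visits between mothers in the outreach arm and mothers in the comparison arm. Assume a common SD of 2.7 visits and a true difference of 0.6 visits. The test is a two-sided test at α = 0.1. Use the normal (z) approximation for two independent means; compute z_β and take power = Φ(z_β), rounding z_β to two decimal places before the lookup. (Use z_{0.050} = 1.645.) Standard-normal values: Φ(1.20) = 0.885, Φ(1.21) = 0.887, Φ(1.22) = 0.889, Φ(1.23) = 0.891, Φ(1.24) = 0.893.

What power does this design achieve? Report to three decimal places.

z_β = δ·√(n/(σ₁²+σ₂²)) − z_{α/2}
    = 0.6 · √(337/14.58) − 1.645
    = 0.6 · 4.80769 − 1.645
    = 2.8846 − 1.645 = 1.2396 → 1.24
Power = Φ(1.24) = 0.893.

Power ≈ 0.893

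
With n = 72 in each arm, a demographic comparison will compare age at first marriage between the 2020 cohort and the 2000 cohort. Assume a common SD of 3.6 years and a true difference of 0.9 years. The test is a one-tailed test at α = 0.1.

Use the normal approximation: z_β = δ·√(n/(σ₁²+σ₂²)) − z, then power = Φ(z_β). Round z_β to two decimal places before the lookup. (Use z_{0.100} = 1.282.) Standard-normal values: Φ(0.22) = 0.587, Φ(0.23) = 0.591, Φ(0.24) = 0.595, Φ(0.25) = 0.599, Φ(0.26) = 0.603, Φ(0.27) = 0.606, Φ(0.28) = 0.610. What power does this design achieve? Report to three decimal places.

Power ≈ 0.587

z_β = δ·√(n/(σ₁²+σ₂²)) − z_α
    = 0.9 · √(72/25.92) − 1.282
    = 0.9 · 1.66667 − 1.282
    = 1.5000 − 1.282 = 0.2180 → 0.22
Power = Φ(0.22) = 0.587.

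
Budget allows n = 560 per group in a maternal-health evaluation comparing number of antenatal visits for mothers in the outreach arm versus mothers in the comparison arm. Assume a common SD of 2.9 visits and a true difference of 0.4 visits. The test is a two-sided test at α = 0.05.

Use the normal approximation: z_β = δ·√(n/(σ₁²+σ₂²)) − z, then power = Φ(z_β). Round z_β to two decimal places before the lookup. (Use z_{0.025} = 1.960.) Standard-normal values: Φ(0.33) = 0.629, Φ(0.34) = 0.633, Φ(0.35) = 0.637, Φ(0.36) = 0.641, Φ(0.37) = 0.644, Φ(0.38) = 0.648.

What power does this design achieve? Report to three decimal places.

z_β = δ·√(n/(σ₁²+σ₂²)) − z_{α/2}
    = 0.4 · √(560/16.82) − 1.960
    = 0.4 · 5.77007 − 1.960
    = 2.3080 − 1.960 = 0.3480 → 0.35
Power = Φ(0.35) = 0.637.

Power ≈ 0.637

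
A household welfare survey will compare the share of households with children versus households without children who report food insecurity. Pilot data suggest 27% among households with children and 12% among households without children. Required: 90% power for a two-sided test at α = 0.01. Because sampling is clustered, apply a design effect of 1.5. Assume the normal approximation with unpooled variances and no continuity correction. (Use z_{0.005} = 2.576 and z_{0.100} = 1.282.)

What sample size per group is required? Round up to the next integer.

n = 301 per group

n = (z_{α/2} + z_β)² · [p₁(1−p₁) + p₂(1−p₂)] / (p₁ − p₂)²
  = (2.576 + 1.282)² · (0.27·0.73 + 0.12·0.88) / (0.15)²
  = (3.858)² · (0.1971 + 0.1056) / 0.0225
  = 14.8842 · 0.3027 / 0.0225
  = 200.24
Design effect: 1.5 × 200.24 = 300.36.
Round up → n = 301 per group.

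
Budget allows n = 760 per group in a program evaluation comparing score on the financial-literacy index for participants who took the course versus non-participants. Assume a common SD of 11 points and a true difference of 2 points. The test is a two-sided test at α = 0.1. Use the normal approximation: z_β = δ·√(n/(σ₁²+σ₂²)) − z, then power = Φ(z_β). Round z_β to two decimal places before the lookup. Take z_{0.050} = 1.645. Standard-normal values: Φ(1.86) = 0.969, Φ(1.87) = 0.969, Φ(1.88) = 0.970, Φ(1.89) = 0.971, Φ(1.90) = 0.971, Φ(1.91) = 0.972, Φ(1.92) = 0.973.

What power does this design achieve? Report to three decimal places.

Power ≈ 0.971

z_β = δ·√(n/(σ₁²+σ₂²)) − z_{α/2}
    = 2 · √(760/242) − 1.645
    = 2 · 1.77214 − 1.645
    = 3.5443 − 1.645 = 1.8993 → 1.90
Power = Φ(1.90) = 0.971.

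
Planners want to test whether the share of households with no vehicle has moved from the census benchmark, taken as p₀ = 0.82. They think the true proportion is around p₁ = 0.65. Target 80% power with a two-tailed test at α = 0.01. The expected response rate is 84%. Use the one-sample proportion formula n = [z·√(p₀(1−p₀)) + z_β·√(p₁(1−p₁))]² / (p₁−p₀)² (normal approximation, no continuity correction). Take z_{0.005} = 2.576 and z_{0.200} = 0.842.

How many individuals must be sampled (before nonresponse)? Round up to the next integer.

n = 80

n = [z_{α/2}·√(p₀q₀) + z_β·√(p₁q₁)]² / (p₁ − p₀)²
  = [2.576·√(0.82·0.18) + 0.842·√(0.65·0.35)]² / (-0.17)²
  = [2.576·0.3842 + 0.842·0.4770]² / 0.0289
  = [1.3913]² / 0.0289
  = 66.98
Adjust for 84% response: 66.98 / 0.84 = 79.74.
Round up → n = 80.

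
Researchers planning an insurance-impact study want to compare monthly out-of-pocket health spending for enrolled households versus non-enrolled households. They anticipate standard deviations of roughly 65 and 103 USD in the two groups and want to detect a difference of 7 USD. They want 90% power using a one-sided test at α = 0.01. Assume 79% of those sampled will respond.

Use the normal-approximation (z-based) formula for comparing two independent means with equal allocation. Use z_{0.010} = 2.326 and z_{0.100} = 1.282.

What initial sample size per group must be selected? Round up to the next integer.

n = 4989 per group

n = (z_α + z_β)² · (σ₁² + σ₂²) / δ²
  = (2.326 + 1.282)² · (65² + 103² = 14834) / 7²
  = 13.0177 · 14834 / 49
  = 3940.90
Adjust for 79% response: 3940.90 / 0.79 = 4988.48.
Round up → n = 4989 per group.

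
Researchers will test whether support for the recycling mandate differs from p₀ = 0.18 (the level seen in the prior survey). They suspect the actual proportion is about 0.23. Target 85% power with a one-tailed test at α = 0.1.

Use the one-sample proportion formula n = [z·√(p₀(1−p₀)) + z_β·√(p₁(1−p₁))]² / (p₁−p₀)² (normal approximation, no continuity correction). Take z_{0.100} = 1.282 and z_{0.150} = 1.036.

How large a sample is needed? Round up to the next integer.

n = [z_α·√(p₀q₀) + z_β·√(p₁q₁)]² / (p₁ − p₀)²
  = [1.282·√(0.18·0.82) + 1.036·√(0.23·0.77)]² / (0.05)²
  = [1.282·0.3842 + 1.036·0.4208]² / 0.0025
  = [0.9285]² / 0.0025
  = 344.85
Round up → n = 345.

n = 345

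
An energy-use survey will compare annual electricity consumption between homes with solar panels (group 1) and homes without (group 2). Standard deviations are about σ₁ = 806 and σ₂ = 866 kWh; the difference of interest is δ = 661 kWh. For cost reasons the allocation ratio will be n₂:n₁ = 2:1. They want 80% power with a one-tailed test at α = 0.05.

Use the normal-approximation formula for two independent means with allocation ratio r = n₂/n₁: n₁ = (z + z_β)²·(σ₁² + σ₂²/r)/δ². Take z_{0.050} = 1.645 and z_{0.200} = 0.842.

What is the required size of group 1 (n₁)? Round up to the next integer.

n₁ = (z_α + z_β)² · (σ₁² + σ₂²/r) / δ²
   = (1.645 + 0.842)² · (806² + 866²/2) / 661²
   = 6.1852 · (649636 + 374978) / 436921
   = 6.1852 · 1024614 / 436921
   = 14.50
Round up → n₁ = 15; n₂ = r·n₁ = 2 × 15 = 30.

n₁ = 15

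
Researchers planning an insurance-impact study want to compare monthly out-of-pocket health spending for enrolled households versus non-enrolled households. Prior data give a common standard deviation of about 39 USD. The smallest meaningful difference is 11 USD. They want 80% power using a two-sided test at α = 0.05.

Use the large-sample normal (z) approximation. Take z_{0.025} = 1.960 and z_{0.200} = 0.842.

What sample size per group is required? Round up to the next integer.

n = (z_{α/2} + z_β)² · (σ₁² + σ₂²) / δ²
  = (1.960 + 0.842)² · (2·39² = 3042) / 11²
  = 7.8512 · 3042 / 121
  = 197.38
Round up → n = 198 per group.

n = 198 per group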